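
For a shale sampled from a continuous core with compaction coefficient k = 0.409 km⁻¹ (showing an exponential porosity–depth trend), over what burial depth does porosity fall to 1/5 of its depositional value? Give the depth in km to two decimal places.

φ/φ₀ = 1/5 ⇒ exp(−k·z) = 1/5 ⇒ z = ln(5) / k
z = 1.6094 / 0.409 = 3.935 km

3.94 km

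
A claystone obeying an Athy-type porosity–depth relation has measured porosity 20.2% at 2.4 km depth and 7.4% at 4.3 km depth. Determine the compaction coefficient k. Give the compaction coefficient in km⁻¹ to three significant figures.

0.529 km⁻¹

Athy: phi(z) = phi₀ e^(−kz) ⇒ phi₁/phi₂ = e^{k(z₂−z₁)} ⇒ k = ln(phi₁/phi₂)/(z₂−z₁)
k = ln(0.202/0.074) / (4.3 − 2.4) = ln(2.73) / 1.9 = 1.0042 / 1.9 = 0.5285 km⁻¹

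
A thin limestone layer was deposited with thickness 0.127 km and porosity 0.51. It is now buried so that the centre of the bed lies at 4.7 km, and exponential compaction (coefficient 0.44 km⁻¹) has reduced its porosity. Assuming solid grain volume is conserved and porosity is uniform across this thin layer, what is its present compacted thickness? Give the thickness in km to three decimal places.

Porosity at 4.7 km: phi = 0.51·exp(−0.44×4.7) = 0.0645
Solid-volume conservation: h(1−phi) = h₀(1−phi₀) ⇒ h = h₀·(1−phi₀)/(1−phi)
h = 0.127 × (1 − 0.51)/(1 − 0.0645) = 0.127 × 0.5238 = 0.0665 km

0.067 km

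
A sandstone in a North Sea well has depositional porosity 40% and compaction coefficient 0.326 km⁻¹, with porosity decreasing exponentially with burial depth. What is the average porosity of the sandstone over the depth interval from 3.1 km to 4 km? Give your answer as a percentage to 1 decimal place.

⟨n⟩ = (1/(Z₂−Z₁)) ∫ n₀ e^(−kZ) dZ = n₀·(e^(−k·Z₁) − e^(−k·Z₂)) / (k·(Z₂−Z₁))
e^(−0.326×3.1) = 0.3640; e^(−0.326×4) = 0.2714
⟨n⟩ = 0.4 × (0.3640 − 0.2714) / (0.326 × 0.9) = 0.4 × 0.3155 = 0.1262

12.6%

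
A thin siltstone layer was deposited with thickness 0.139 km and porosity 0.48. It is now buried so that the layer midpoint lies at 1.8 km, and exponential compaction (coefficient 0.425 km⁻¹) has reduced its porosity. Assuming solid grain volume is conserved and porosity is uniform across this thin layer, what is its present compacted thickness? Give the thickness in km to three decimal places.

Porosity at 1.8 km: n = 0.48·exp(−0.425×1.8) = 0.2234
Solid-volume conservation: h(1−n) = h₀(1−n₀) ⇒ h = h₀·(1−n₀)/(1−n)
h = 0.139 × (1 − 0.48)/(1 − 0.2234) = 0.139 × 0.6696 = 0.0931 km

0.093 km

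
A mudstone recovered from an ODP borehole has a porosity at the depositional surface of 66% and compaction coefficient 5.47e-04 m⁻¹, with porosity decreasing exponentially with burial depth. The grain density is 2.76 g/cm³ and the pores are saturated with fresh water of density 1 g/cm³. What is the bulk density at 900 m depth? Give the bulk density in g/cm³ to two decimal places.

2.05 g/cm³

Working in km (1 km = 1000 m; β in km⁻¹ = β in m⁻¹ × 1000):
Porosity at depth: φ = 0.66·exp(−0.547×0.9) = 0.66×0.6112 = 0.4034
Bulk density: ρ_b = (1−φ)ρ_g + φ·ρ_f = 0.5966×2.76 + 0.4034×1
       = 1.647 + 0.403 = 2.050 g/cm³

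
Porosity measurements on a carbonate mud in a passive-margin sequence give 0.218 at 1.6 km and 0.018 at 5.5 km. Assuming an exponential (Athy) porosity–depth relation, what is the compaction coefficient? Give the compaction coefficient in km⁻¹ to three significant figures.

Athy: φ(z) = φ₀ e^(−cz) ⇒ φ₁/φ₂ = e^{c(z₂−z₁)} ⇒ c = ln(φ₁/φ₂)/(z₂−z₁)
c = ln(0.218/0.018) / (5.5 − 1.6) = ln(12.11) / 3.9 = 2.4941 / 3.9 = 0.6395 km⁻¹

0.640 km⁻¹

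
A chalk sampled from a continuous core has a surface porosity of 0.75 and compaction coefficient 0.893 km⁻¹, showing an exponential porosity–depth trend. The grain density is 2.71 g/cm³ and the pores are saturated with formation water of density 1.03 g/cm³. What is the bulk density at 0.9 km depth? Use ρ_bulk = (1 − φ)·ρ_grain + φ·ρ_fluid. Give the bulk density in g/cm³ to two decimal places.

2.15 g/cm³

Porosity at depth: φ = 0.75·exp(−0.893×0.9) = 0.75×0.4477 = 0.3358
Bulk density: ρ_b = (1−φ)ρ_g + φ·ρ_f = 0.6642×2.71 + 0.3358×1.03
       = 1.800 + 0.346 = 2.146 g/cm³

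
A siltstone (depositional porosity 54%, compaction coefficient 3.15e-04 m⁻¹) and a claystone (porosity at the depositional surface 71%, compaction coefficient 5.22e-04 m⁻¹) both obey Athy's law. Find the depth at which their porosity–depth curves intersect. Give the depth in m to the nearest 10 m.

1320 m

Working in km (1 km = 1000 m; k in km⁻¹ = k in m⁻¹ × 1000):
Set phi₀ₐ e^(−kₐd) = phi₀ᵦ e^(−kᵦd) ⇒ ln(phi₀ₐ/phi₀ᵦ) = (kₐ − kᵦ)·d
d = ln(0.54/0.71) / (0.315 − 0.522) = -0.2737 / -0.207 = 1.322 km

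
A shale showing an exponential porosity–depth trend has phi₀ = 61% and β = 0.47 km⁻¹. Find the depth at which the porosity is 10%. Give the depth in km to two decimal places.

Invert Athy's law: z = ln(phi₀/phi) / β
z = ln(0.61/0.1) / 0.47 = ln(6.1) / 0.47 = 1.8083 / 0.47 = 3.847 km

3.85 km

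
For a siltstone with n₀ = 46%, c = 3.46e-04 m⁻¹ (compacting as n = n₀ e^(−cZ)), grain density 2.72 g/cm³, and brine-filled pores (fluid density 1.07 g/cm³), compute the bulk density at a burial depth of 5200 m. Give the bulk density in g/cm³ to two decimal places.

2.59 g/cm³

Working in km (1 km = 1000 m; c in km⁻¹ = c in m⁻¹ × 1000):
Porosity at depth: n = 0.46·exp(−0.346×5.2) = 0.46×0.1654 = 0.0761
Bulk density: ρ_b = (1−n)ρ_g + n·ρ_f = 0.9239×2.72 + 0.0761×1.07
       = 2.513 + 0.081 = 2.594 g/cm³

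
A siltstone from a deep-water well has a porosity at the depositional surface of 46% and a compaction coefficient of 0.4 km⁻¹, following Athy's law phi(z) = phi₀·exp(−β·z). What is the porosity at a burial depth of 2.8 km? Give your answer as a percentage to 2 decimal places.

phi = phi₀·exp(−β·z) = 0.46 × exp(−0.4 × 2.8) = 0.46 × exp(−1.12)
  = 0.46 × 0.3263 = 0.1501

15.01%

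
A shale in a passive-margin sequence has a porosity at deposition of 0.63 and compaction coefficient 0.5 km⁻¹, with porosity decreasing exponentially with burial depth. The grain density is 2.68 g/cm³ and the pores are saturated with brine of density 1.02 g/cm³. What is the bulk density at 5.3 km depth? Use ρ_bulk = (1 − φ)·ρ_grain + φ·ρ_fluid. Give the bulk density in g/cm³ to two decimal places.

2.61 g/cm³

Porosity at depth: phi = 0.63·exp(−0.5×5.3) = 0.63×0.0707 = 0.0445
Bulk density: ρ_b = (1−phi)ρ_g + phi·ρ_f = 0.9555×2.68 + 0.0445×1.02
       = 2.561 + 0.045 = 2.606 g/cm³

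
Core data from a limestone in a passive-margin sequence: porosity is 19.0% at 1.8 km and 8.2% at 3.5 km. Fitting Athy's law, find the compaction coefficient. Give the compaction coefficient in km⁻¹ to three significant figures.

0.494 km⁻¹

Athy: n(Z) = n₀ e^(−cZ) ⇒ n₁/n₂ = e^{c(Z₂−Z₁)} ⇒ c = ln(n₁/n₂)/(Z₂−Z₁)
c = ln(0.19/0.082) / (3.5 − 1.8) = ln(2.317) / 1.7 = 0.8403 / 1.7 = 0.4943 km⁻¹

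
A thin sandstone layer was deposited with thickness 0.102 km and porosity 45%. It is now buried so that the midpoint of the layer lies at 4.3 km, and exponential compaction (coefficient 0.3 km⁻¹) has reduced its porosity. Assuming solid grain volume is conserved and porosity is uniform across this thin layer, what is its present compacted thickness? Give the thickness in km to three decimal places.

Porosity at 4.3 km: φ = 0.45·exp(−0.3×4.3) = 0.1239
Solid-volume conservation: h(1−φ) = h₀(1−φ₀) ⇒ h = h₀·(1−φ₀)/(1−φ)
h = 0.102 × (1 − 0.45)/(1 − 0.1239) = 0.102 × 0.6278 = 0.0640 km

0.064 km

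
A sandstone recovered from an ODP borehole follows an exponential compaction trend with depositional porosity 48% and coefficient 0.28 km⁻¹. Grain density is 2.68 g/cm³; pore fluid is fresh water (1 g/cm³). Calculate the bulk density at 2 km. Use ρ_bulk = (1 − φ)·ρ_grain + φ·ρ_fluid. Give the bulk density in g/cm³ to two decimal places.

Porosity at depth: φ = 0.48·exp(−0.28×2) = 0.48×0.5712 = 0.2742
Bulk density: ρ_b = (1−φ)ρ_g + φ·ρ_f = 0.7258×2.68 + 0.2742×1
       = 1.945 + 0.274 = 2.219 g/cm³

2.22 g/cm³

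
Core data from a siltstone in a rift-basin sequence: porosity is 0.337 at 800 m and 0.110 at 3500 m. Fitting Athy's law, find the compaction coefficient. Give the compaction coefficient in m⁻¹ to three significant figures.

0.000415 m⁻¹

Working in km (1 km = 1000 m; k in km⁻¹ = k in m⁻¹ × 1000):
Athy: φ(z) = φ₀ e^(−kz) ⇒ φ₁/φ₂ = e^{k(z₂−z₁)} ⇒ k = ln(φ₁/φ₂)/(z₂−z₁)
k = ln(0.337/0.11) / (3.5 − 0.8) = ln(3.064) / 2.7 = 1.1196 / 2.7 = 0.4147 km⁻¹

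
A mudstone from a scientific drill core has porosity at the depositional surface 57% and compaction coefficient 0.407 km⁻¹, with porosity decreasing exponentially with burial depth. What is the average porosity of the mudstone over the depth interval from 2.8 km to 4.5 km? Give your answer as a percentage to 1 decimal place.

⟨n⟩ = (1/(Z₂−Z₁)) ∫ n₀ e^(−βZ) dZ = n₀·(e^(−β·Z₁) − e^(−β·Z₂)) / (β·(Z₂−Z₁))
e^(−0.407×2.8) = 0.3199; e^(−0.407×4.5) = 0.1602
⟨n⟩ = 0.57 × (0.3199 − 0.1602) / (0.407 × 1.7) = 0.57 × 0.2309 = 0.1316

13.2%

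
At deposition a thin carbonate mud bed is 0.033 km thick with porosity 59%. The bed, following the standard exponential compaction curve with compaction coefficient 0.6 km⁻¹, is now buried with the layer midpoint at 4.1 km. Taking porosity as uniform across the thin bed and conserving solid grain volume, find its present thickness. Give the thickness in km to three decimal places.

Porosity at 4.1 km: φ = 0.59·exp(−0.6×4.1) = 0.0504
Solid-volume conservation: h(1−φ) = h₀(1−φ₀) ⇒ h = h₀·(1−φ₀)/(1−φ)
h = 0.033 × (1 − 0.59)/(1 − 0.0504) = 0.033 × 0.4318 = 0.0142 km

0.014 km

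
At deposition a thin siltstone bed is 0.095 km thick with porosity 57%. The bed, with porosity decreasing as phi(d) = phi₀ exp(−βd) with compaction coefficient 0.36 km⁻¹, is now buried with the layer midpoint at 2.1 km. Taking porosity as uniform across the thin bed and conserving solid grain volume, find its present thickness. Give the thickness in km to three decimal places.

0.056 km

Porosity at 2.1 km: phi = 0.57·exp(−0.36×2.1) = 0.2676
Solid-volume conservation: h(1−phi) = h₀(1−phi₀) ⇒ h = h₀·(1−phi₀)/(1−phi)
h = 0.095 × (1 − 0.57)/(1 − 0.2676) = 0.095 × 0.5871 = 0.0558 km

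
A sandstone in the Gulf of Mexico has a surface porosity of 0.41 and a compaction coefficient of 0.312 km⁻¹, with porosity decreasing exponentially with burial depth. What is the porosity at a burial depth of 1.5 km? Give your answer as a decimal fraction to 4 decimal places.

n = n₀·exp(−β·d) = 0.41 × exp(−0.312 × 1.5) = 0.41 × exp(−0.468)
  = 0.41 × 0.6263 = 0.2568

0.2568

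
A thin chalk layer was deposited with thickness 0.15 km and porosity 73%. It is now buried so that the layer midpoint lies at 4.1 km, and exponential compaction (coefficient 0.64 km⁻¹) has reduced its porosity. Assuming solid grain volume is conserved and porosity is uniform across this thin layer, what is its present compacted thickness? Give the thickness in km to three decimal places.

0.043 km

Porosity at 4.1 km: phi = 0.73·exp(−0.64×4.1) = 0.0529
Solid-volume conservation: h(1−phi) = h₀(1−phi₀) ⇒ h = h₀·(1−phi₀)/(1−phi)
h = 0.15 × (1 − 0.73)/(1 − 0.0529) = 0.15 × 0.2851 = 0.0428 km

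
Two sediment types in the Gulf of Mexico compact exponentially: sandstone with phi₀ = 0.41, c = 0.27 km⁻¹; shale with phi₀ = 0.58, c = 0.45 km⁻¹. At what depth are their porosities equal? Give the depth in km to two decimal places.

Set phi₀ₐ e^(−cₐZ) = phi₀ᵦ e^(−cᵦZ) ⇒ ln(phi₀ₐ/phi₀ᵦ) = (cₐ − cᵦ)·Z
Z = ln(0.41/0.58) / (0.27 − 0.45) = -0.3469 / -0.18 = 1.927 km

1.93 km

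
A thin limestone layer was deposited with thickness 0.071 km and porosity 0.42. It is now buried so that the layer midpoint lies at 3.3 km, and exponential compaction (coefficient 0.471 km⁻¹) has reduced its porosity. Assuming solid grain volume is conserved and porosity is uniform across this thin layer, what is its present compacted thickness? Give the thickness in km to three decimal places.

Porosity at 3.3 km: φ = 0.42·exp(−0.471×3.3) = 0.0888
Solid-volume conservation: h(1−φ) = h₀(1−φ₀) ⇒ h = h₀·(1−φ₀)/(1−φ)
h = 0.071 × (1 − 0.42)/(1 − 0.0888) = 0.071 × 0.6365 = 0.0452 km

0.045 km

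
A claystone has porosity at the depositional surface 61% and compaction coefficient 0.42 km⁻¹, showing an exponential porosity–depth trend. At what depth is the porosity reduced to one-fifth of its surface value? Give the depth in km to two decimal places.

3.83 km

n/n₀ = 1/5 ⇒ exp(−c·Z) = 1/5 ⇒ Z = ln(5) / c
Z = 1.6094 / 0.42 = 3.832 km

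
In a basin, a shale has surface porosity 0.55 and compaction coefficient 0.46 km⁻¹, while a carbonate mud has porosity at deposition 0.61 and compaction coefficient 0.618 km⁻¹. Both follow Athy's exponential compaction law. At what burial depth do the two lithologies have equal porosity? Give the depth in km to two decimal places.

Set φ₀ₐ e^(−βₐz) = φ₀ᵦ e^(−βᵦz) ⇒ ln(φ₀ₐ/φ₀ᵦ) = (βₐ − βᵦ)·z
z = ln(0.55/0.61) / (0.46 − 0.618) = -0.1035 / -0.158 = 0.655 km

0.66 km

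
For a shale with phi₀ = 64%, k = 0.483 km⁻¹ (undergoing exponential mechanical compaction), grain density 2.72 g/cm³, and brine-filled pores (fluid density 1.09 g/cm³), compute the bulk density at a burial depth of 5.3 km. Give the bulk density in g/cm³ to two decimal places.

Porosity at depth: phi = 0.64·exp(−0.483×5.3) = 0.64×0.0773 = 0.0495
Bulk density: ρ_b = (1−phi)ρ_g + phi·ρ_f = 0.9505×2.72 + 0.0495×1.09
       = 2.585 + 0.054 = 2.639 g/cm³

2.64 g/cm³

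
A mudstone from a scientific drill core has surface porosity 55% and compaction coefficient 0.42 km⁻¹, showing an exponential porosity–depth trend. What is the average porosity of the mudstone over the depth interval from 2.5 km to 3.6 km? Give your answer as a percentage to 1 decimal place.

15.4%

⟨φ⟩ = (1/(Z₂−Z₁)) ∫ φ₀ e^(−βZ) dZ = φ₀·(e^(−β·Z₁) − e^(−β·Z₂)) / (β·(Z₂−Z₁))
e^(−0.42×2.5) = 0.3499; e^(−0.42×3.6) = 0.2205
⟨φ⟩ = 0.55 × (0.3499 − 0.2205) / (0.42 × 1.1) = 0.55 × 0.2802 = 0.1541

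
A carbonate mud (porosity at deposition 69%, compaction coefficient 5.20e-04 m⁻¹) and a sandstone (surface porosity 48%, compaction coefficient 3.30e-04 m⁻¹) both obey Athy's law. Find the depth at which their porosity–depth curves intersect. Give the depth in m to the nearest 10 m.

Working in km (1 km = 1000 m; k in km⁻¹ = k in m⁻¹ × 1000):
Set φ₀ₐ e^(−kₐd) = φ₀ᵦ e^(−kᵦd) ⇒ ln(φ₀ₐ/φ₀ᵦ) = (kₐ − kᵦ)·d
d = ln(0.69/0.48) / (0.52 − 0.33) = 0.3629 / 0.19 = 1.910 km

1910 m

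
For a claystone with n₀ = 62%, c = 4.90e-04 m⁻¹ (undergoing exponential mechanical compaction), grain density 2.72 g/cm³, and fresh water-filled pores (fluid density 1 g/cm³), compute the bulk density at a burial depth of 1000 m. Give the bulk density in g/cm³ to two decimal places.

2.07 g/cm³

Working in km (1 km = 1000 m; c in km⁻¹ = c in m⁻¹ × 1000):
Porosity at depth: n = 0.62·exp(−0.49×1) = 0.62×0.6126 = 0.3798
Bulk density: ρ_b = (1−n)ρ_g + n·ρ_f = 0.6202×2.72 + 0.3798×1
       = 1.687 + 0.380 = 2.067 g/cm³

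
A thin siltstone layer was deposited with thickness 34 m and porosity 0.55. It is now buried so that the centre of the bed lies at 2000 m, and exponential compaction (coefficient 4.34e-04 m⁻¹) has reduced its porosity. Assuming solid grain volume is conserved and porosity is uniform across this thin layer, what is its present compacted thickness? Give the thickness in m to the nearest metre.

Working in km (1 km = 1000 m; β in km⁻¹ = β in m⁻¹ × 1000):
Porosity at 2 km: φ = 0.55·exp(−0.434×2) = 0.2309
Solid-volume conservation: h(1−φ) = h₀(1−φ₀) ⇒ h = h₀·(1−φ₀)/(1−φ)
h = 0.034 × (1 − 0.55)/(1 − 0.2309) = 0.034 × 0.5851 = 0.0199 km

20 m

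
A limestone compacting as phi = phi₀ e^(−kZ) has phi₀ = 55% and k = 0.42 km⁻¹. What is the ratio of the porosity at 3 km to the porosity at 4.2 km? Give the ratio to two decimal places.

phi(Z₁)/phi(Z₂) = e^(−k·Z₁)/e^(−k·Z₂) = e^{k(Z₂−Z₁)}
= exp(0.42 × 1.2) = exp(0.504) = 1.6553

1.66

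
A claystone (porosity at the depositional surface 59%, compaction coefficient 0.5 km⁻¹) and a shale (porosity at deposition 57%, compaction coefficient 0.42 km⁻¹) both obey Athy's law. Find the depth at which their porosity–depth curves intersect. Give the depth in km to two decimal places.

Set φ₀ₐ e^(−kₐz) = φ₀ᵦ e^(−kᵦz) ⇒ ln(φ₀ₐ/φ₀ᵦ) = (kₐ − kᵦ)·z
z = ln(0.59/0.57) / (0.5 − 0.42) = 0.0345 / 0.08 = 0.431 km

0.43 km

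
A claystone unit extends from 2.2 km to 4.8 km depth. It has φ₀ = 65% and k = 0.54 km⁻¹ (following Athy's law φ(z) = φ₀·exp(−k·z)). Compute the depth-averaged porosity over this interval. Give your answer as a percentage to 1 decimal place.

⟨φ⟩ = (1/(z₂−z₁)) ∫ φ₀ e^(−kz) dz = φ₀·(e^(−k·z₁) − e^(−k·z₂)) / (k·(z₂−z₁))
e^(−0.54×2.2) = 0.3048; e^(−0.54×4.8) = 0.0749
⟨φ⟩ = 0.65 × (0.3048 − 0.0749) / (0.54 × 2.6) = 0.65 × 0.1638 = 0.1065

10.6%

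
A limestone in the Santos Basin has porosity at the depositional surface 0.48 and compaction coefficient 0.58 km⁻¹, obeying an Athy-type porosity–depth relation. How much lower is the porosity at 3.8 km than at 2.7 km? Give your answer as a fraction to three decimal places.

0.047

φ(2.7) = 0.48·e^(−0.58×2.7) = 0.1003
φ(3.8) = 0.48·e^(−0.58×3.8) = 0.0530
Δφ = 0.1003 − 0.0530 = 0.0473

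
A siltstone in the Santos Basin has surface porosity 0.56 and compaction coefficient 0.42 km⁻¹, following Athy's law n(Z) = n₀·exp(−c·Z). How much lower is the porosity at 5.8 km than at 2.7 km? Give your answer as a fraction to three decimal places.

n(2.7) = 0.56·e^(−0.42×2.7) = 0.1802
n(5.8) = 0.56·e^(−0.42×5.8) = 0.0490
Δn = 0.1802 − 0.0490 = 0.1312

0.131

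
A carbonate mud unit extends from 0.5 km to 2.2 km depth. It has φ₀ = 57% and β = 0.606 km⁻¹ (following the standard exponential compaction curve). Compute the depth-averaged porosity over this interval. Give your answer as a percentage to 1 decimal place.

26.3%

⟨φ⟩ = (1/(Z₂−Z₁)) ∫ φ₀ e^(−βZ) dZ = φ₀·(e^(−β·Z₁) − e^(−β·Z₂)) / (β·(Z₂−Z₁))
e^(−0.606×0.5) = 0.7386; e^(−0.606×2.2) = 0.2636
⟨φ⟩ = 0.57 × (0.7386 − 0.2636) / (0.606 × 1.7) = 0.57 × 0.4610 = 0.2628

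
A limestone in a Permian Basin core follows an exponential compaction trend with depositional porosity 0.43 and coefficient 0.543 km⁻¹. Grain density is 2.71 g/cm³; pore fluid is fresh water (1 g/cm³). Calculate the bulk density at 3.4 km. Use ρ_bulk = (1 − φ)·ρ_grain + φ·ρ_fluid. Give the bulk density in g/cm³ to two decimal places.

2.59 g/cm³

Porosity at depth: n = 0.43·exp(−0.543×3.4) = 0.43×0.1578 = 0.0679
Bulk density: ρ_b = (1−n)ρ_g + n·ρ_f = 0.9321×2.71 + 0.0679×1
       = 2.526 + 0.068 = 2.594 g/cm³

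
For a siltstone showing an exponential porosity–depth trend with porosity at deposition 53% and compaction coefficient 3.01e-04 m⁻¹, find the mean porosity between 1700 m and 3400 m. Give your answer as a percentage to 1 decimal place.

24.9%

Working in km (1 km = 1000 m; β in km⁻¹ = β in m⁻¹ × 1000):
⟨phi⟩ = (1/(d₂−d₁)) ∫ phi₀ e^(−βd) dd = phi₀·(e^(−β·d₁) − e^(−β·d₂)) / (β·(d₂−d₁))
e^(−0.301×1.7) = 0.5995; e^(−0.301×3.4) = 0.3594
⟨phi⟩ = 0.53 × (0.5995 − 0.3594) / (0.301 × 1.7) = 0.53 × 0.4692 = 0.2487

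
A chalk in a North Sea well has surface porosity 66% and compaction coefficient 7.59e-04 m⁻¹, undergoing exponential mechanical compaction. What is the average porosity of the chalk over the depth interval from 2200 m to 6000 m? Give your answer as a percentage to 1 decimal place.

Working in km (1 km = 1000 m; β in km⁻¹ = β in m⁻¹ × 1000):
⟨phi⟩ = (1/(z₂−z₁)) ∫ phi₀ e^(−βz) dz = phi₀·(e^(−β·z₁) − e^(−β·z₂)) / (β·(z₂−z₁))
e^(−0.759×2.2) = 0.1883; e^(−0.759×6) = 0.0105
⟨phi⟩ = 0.66 × (0.1883 − 0.0105) / (0.759 × 3.8) = 0.66 × 0.0616 = 0.0407

4.1%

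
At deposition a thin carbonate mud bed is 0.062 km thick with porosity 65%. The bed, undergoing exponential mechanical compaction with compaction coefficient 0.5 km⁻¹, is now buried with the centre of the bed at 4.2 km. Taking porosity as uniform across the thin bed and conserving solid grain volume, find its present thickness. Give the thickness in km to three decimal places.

Porosity at 4.2 km: n = 0.65·exp(−0.5×4.2) = 0.0796
Solid-volume conservation: h(1−n) = h₀(1−n₀) ⇒ h = h₀·(1−n₀)/(1−n)
h = 0.062 × (1 − 0.65)/(1 − 0.0796) = 0.062 × 0.3803 = 0.0236 km

0.024 km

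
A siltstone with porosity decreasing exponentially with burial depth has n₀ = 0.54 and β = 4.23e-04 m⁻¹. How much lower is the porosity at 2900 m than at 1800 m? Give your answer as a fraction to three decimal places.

Working in km (1 km = 1000 m; β in km⁻¹ = β in m⁻¹ × 1000):
n(1.8) = 0.54·e^(−0.423×1.8) = 0.2522
n(2.9) = 0.54·e^(−0.423×2.9) = 0.1584
Δn = 0.2522 − 0.1584 = 0.0938

0.094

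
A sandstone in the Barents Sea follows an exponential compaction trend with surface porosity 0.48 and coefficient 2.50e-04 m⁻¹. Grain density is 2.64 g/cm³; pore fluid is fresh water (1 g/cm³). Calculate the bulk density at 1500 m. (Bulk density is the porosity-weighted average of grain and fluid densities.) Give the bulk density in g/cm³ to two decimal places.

Working in km (1 km = 1000 m; c in km⁻¹ = c in m⁻¹ × 1000):
Porosity at depth: φ = 0.48·exp(−0.25×1.5) = 0.48×0.6873 = 0.3299
Bulk density: ρ_b = (1−φ)ρ_g + φ·ρ_f = 0.6701×2.64 + 0.3299×1
       = 1.769 + 0.330 = 2.099 g/cm³

2.10 g/cm³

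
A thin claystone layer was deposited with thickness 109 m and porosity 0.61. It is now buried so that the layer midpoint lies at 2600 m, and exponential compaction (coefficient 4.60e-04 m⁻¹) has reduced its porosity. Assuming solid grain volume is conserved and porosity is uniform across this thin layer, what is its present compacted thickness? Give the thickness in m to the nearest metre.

Working in km (1 km = 1000 m; β in km⁻¹ = β in m⁻¹ × 1000):
Porosity at 2.6 km: n = 0.61·exp(−0.46×2.6) = 0.1845
Solid-volume conservation: h(1−n) = h₀(1−n₀) ⇒ h = h₀·(1−n₀)/(1−n)
h = 0.109 × (1 − 0.61)/(1 − 0.1845) = 0.109 × 0.4782 = 0.0521 km

52 m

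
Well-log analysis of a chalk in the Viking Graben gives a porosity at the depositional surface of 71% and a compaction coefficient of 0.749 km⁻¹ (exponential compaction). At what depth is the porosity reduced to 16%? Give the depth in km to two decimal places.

1.99 km

Invert Athy's law: z = ln(n₀/n) / c
z = ln(0.71/0.16) / 0.749 = ln(4.438) / 0.749 = 1.4901 / 0.749 = 1.989 km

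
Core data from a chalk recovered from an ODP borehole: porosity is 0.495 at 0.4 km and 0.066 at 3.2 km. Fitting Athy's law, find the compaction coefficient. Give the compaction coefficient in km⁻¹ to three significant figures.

0.720 km⁻¹

Athy: n(Z) = n₀ e^(−βZ) ⇒ n₁/n₂ = e^{β(Z₂−Z₁)} ⇒ β = ln(n₁/n₂)/(Z₂−Z₁)
β = ln(0.495/0.066) / (3.2 − 0.4) = ln(7.5) / 2.8 = 2.0149 / 2.8 = 0.7196 km⁻¹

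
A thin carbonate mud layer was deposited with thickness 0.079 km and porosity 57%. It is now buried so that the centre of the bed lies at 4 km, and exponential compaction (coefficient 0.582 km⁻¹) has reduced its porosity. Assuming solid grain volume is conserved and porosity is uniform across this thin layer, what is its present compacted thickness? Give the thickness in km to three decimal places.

Porosity at 4 km: φ = 0.57·exp(−0.582×4) = 0.0556
Solid-volume conservation: h(1−φ) = h₀(1−φ₀) ⇒ h = h₀·(1−φ₀)/(1−φ)
h = 0.079 × (1 − 0.57)/(1 − 0.0556) = 0.079 × 0.4553 = 0.0360 km

0.036 km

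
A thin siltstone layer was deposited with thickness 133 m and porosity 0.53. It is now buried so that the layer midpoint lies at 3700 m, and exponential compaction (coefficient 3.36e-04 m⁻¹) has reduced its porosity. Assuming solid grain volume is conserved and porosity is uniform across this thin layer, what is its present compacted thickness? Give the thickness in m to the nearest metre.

74 m

Working in km (1 km = 1000 m; β in km⁻¹ = β in m⁻¹ × 1000):
Porosity at 3.7 km: φ = 0.53·exp(−0.336×3.7) = 0.1529
Solid-volume conservation: h(1−φ) = h₀(1−φ₀) ⇒ h = h₀·(1−φ₀)/(1−φ)
h = 0.133 × (1 − 0.53)/(1 − 0.1529) = 0.133 × 0.5548 = 0.0738 km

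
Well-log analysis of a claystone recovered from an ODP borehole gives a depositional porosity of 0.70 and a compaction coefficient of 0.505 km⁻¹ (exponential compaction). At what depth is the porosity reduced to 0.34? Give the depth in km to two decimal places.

Invert Athy's law: z = ln(φ₀/φ) / k
z = ln(0.7/0.34) / 0.505 = ln(2.059) / 0.505 = 0.7221 / 0.505 = 1.430 km

1.43 km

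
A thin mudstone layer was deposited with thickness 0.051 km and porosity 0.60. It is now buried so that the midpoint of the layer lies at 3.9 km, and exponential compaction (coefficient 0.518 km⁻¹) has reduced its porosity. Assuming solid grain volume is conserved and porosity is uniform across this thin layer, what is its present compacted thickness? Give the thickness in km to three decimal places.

0.022 km

Porosity at 3.9 km: phi = 0.6·exp(−0.518×3.9) = 0.0796
Solid-volume conservation: h(1−phi) = h₀(1−phi₀) ⇒ h = h₀·(1−phi₀)/(1−phi)
h = 0.051 × (1 − 0.6)/(1 − 0.0796) = 0.051 × 0.4346 = 0.0222 km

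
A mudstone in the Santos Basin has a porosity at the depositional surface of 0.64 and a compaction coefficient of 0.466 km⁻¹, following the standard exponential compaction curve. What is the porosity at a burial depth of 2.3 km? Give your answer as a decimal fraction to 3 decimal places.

0.219

φ = φ₀·exp(−c·Z) = 0.64 × exp(−0.466 × 2.3) = 0.64 × exp(−1.072)
  = 0.64 × 0.3424 = 0.2191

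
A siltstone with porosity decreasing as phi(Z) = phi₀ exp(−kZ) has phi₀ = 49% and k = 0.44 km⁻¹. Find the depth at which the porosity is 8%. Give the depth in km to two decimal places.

Invert Athy's law: Z = ln(phi₀/phi) / k
Z = ln(0.49/0.08) / 0.44 = ln(6.125) / 0.44 = 1.8124 / 0.44 = 4.119 km

4.12 km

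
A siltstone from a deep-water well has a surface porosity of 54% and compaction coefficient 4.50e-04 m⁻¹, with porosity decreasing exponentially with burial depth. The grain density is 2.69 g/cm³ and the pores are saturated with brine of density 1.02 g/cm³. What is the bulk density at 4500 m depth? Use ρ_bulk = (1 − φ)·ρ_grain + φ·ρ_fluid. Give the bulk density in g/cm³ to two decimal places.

Working in km (1 km = 1000 m; k in km⁻¹ = k in m⁻¹ × 1000):
Porosity at depth: φ = 0.54·exp(−0.45×4.5) = 0.54×0.1320 = 0.0713
Bulk density: ρ_b = (1−φ)ρ_g + φ·ρ_f = 0.9287×2.69 + 0.0713×1.02
       = 2.498 + 0.073 = 2.571 g/cm³

2.57 g/cm³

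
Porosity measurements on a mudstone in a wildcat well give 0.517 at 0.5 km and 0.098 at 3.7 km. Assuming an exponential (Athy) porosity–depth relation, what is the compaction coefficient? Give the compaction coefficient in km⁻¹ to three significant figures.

0.520 km⁻¹

Athy: n(d) = n₀ e^(−kd) ⇒ n₁/n₂ = e^{k(d₂−d₁)} ⇒ k = ln(n₁/n₂)/(d₂−d₁)
k = ln(0.517/0.098) / (3.7 − 0.5) = ln(5.276) / 3.2 = 1.6631 / 3.2 = 0.5197 km⁻¹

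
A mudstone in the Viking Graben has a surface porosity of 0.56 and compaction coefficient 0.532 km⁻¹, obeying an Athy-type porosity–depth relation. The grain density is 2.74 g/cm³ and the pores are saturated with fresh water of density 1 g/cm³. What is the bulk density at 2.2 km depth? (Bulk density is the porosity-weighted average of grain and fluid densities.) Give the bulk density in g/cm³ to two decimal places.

Porosity at depth: n = 0.56·exp(−0.532×2.2) = 0.56×0.3102 = 0.1737
Bulk density: ρ_b = (1−n)ρ_g + n·ρ_f = 0.8263×2.74 + 0.1737×1
       = 2.264 + 0.174 = 2.438 g/cm³

2.44 g/cm³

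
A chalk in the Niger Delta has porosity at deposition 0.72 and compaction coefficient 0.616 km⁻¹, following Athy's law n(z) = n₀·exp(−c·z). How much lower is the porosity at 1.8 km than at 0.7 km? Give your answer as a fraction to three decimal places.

0.230

n(0.7) = 0.72·e^(−0.616×0.7) = 0.4678
n(1.8) = 0.72·e^(−0.616×1.8) = 0.2376
Δn = 0.4678 − 0.2376 = 0.2302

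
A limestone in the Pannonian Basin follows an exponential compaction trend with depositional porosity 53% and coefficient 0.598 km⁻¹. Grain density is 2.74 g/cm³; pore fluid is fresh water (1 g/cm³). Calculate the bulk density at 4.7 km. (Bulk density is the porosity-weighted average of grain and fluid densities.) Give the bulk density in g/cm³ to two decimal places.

2.68 g/cm³

Porosity at depth: phi = 0.53·exp(−0.598×4.7) = 0.53×0.0602 = 0.0319
Bulk density: ρ_b = (1−phi)ρ_g + phi·ρ_f = 0.9681×2.74 + 0.0319×1
       = 2.653 + 0.032 = 2.685 g/cm³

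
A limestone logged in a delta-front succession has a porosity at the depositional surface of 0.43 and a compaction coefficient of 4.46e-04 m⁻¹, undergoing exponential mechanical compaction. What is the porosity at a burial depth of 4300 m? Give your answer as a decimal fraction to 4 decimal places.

0.0632

Working in km (1 km = 1000 m; c in km⁻¹ = c in m⁻¹ × 1000):
n = n₀·exp(−c·d) = 0.43 × exp(−0.446 × 4.3) = 0.43 × exp(−1.918)
  = 0.43 × 0.1469 = 0.0632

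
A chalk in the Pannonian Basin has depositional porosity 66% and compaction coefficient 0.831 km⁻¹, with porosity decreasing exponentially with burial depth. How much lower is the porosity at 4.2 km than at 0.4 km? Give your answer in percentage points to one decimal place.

phi(0.4) = 0.66·e^(−0.831×0.4) = 0.4734
phi(4.2) = 0.66·e^(−0.831×4.2) = 0.0201
Δphi = 0.4734 − 0.0201 = 0.4532

45.3 percentage points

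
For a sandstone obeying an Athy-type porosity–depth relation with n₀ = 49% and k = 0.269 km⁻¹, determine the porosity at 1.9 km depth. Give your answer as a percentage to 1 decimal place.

n = n₀·exp(−k·d) = 0.49 × exp(−0.269 × 1.9) = 0.49 × exp(−0.5111)
  = 0.49 × 0.5998 = 0.2939

29.4%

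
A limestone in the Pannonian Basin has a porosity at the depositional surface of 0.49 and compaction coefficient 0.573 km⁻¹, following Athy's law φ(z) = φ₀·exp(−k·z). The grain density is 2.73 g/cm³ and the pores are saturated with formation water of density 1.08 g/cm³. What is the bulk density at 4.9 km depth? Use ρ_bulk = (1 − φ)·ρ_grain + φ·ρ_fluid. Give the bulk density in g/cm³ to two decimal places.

Porosity at depth: φ = 0.49·exp(−0.573×4.9) = 0.49×0.0603 = 0.0296
Bulk density: ρ_b = (1−φ)ρ_g + φ·ρ_f = 0.9704×2.73 + 0.0296×1.08
       = 2.649 + 0.032 = 2.681 g/cm³

2.68 g/cm³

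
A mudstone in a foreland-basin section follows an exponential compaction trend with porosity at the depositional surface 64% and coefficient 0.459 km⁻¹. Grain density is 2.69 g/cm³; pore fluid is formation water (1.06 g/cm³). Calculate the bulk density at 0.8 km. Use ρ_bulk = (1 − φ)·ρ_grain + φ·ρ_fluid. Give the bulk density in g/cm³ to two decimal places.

1.97 g/cm³

Porosity at depth: φ = 0.64·exp(−0.459×0.8) = 0.64×0.6927 = 0.4433
Bulk density: ρ_b = (1−φ)ρ_g + φ·ρ_f = 0.5567×2.69 + 0.4433×1.06
       = 1.497 + 0.470 = 1.967 g/cm³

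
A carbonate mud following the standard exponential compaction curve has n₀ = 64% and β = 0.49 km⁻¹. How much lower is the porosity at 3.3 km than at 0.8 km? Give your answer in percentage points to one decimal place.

n(0.8) = 0.64·e^(−0.49×0.8) = 0.4325
n(3.3) = 0.64·e^(−0.49×3.3) = 0.1270
Δn = 0.4325 − 0.1270 = 0.3054

30.5 percentage points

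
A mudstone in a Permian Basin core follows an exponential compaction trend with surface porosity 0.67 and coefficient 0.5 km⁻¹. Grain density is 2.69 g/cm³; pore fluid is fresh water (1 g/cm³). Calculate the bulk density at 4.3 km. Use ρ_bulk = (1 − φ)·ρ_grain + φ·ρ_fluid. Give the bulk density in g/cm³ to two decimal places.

Porosity at depth: n = 0.67·exp(−0.5×4.3) = 0.67×0.1165 = 0.0780
Bulk density: ρ_b = (1−n)ρ_g + n·ρ_f = 0.9220×2.69 + 0.0780×1
       = 2.480 + 0.078 = 2.558 g/cm³

2.56 g/cm³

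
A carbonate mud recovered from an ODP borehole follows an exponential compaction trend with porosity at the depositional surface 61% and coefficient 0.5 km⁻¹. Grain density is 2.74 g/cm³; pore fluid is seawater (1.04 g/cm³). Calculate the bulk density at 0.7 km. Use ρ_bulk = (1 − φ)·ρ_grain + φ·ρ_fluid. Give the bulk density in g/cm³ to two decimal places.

2.01 g/cm³

Porosity at depth: φ = 0.61·exp(−0.5×0.7) = 0.61×0.7047 = 0.4299
Bulk density: ρ_b = (1−φ)ρ_g + φ·ρ_f = 0.5701×2.74 + 0.4299×1.04
       = 1.562 + 0.447 = 2.009 g/cm³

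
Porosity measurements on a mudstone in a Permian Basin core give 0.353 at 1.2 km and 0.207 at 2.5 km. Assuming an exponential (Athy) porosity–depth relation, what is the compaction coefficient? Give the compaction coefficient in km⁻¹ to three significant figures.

Athy: phi(Z) = phi₀ e^(−cZ) ⇒ phi₁/phi₂ = e^{c(Z₂−Z₁)} ⇒ c = ln(phi₁/phi₂)/(Z₂−Z₁)
c = ln(0.353/0.207) / (2.5 − 1.2) = ln(1.705) / 1.3 = 0.5337 / 1.3 = 0.4106 km⁻¹

0.411 km⁻¹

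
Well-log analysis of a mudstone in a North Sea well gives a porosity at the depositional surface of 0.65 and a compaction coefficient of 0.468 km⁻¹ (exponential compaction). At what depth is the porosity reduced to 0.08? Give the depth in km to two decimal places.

Invert Athy's law: Z = ln(n₀/n) / k
Z = ln(0.65/0.08) / 0.468 = ln(8.125) / 0.468 = 2.0949 / 0.468 = 4.476 km

4.48 km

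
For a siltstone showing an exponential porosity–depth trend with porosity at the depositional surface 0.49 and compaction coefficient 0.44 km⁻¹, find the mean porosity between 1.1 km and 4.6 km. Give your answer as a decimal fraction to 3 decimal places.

0.154

⟨φ⟩ = (1/(z₂−z₁)) ∫ φ₀ e^(−cz) dz = φ₀·(e^(−c·z₁) − e^(−c·z₂)) / (c·(z₂−z₁))
e^(−0.44×1.1) = 0.6163; e^(−0.44×4.6) = 0.1321
⟨φ⟩ = 0.49 × (0.6163 − 0.1321) / (0.44 × 3.5) = 0.49 × 0.3144 = 0.1541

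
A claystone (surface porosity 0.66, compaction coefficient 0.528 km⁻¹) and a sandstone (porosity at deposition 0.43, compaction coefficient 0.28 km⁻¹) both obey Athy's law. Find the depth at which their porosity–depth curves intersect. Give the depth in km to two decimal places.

Set n₀ₐ e^(−cₐZ) = n₀ᵦ e^(−cᵦZ) ⇒ ln(n₀ₐ/n₀ᵦ) = (cₐ − cᵦ)·Z
Z = ln(0.66/0.43) / (0.528 − 0.28) = 0.4285 / 0.248 = 1.728 km

1.73 km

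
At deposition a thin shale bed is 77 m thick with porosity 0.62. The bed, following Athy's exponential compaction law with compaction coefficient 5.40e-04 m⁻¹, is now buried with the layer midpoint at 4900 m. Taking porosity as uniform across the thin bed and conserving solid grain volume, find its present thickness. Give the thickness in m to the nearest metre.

31 m

Working in km (1 km = 1000 m; c in km⁻¹ = c in m⁻¹ × 1000):
Porosity at 4.9 km: φ = 0.62·exp(−0.54×4.9) = 0.0440
Solid-volume conservation: h(1−φ) = h₀(1−φ₀) ⇒ h = h₀·(1−φ₀)/(1−φ)
h = 0.077 × (1 − 0.62)/(1 − 0.0440) = 0.077 × 0.3975 = 0.0306 km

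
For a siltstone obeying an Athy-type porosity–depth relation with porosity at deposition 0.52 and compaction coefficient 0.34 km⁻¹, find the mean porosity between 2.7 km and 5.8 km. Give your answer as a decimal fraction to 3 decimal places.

⟨φ⟩ = (1/(z₂−z₁)) ∫ φ₀ e^(−cz) dz = φ₀·(e^(−c·z₁) − e^(−c·z₂)) / (c·(z₂−z₁))
e^(−0.34×2.7) = 0.3993; e^(−0.34×5.8) = 0.1392
⟨φ⟩ = 0.52 × (0.3993 − 0.1392) / (0.34 × 3.1) = 0.52 × 0.2468 = 0.1283

0.128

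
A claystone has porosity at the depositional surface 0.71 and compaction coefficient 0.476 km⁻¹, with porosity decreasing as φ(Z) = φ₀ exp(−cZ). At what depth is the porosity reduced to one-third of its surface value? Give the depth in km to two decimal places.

2.31 km

φ/φ₀ = 1/3 ⇒ exp(−c·Z) = 1/3 ⇒ Z = ln(3) / c
Z = 1.0986 / 0.476 = 2.308 km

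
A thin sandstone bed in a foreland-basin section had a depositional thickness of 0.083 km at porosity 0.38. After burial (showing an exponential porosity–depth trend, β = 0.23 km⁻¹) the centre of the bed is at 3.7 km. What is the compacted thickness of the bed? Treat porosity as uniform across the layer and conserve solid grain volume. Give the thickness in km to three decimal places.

Porosity at 3.7 km: phi = 0.38·exp(−0.23×3.7) = 0.1623
Solid-volume conservation: h(1−phi) = h₀(1−phi₀) ⇒ h = h₀·(1−phi₀)/(1−phi)
h = 0.083 × (1 − 0.38)/(1 − 0.1623) = 0.083 × 0.7401 = 0.0614 km

0.061 km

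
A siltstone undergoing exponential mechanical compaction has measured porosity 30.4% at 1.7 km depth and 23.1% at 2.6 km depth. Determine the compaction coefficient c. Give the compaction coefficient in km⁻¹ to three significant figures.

Athy: φ(Z) = φ₀ e^(−cZ) ⇒ φ₁/φ₂ = e^{c(Z₂−Z₁)} ⇒ c = ln(φ₁/φ₂)/(Z₂−Z₁)
c = ln(0.304/0.231) / (2.6 − 1.7) = ln(1.316) / 0.9 = 0.2746 / 0.9 = 0.3051 km⁻¹

0.305 km⁻¹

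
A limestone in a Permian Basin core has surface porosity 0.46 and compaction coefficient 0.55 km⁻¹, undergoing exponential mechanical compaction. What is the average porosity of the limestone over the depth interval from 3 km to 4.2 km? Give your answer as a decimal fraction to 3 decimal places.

⟨φ⟩ = (1/(d₂−d₁)) ∫ φ₀ e^(−βd) dd = φ₀·(e^(−β·d₁) − e^(−β·d₂)) / (β·(d₂−d₁))
e^(−0.55×3) = 0.1920; e^(−0.55×4.2) = 0.0993
⟨φ⟩ = 0.46 × (0.1920 − 0.0993) / (0.55 × 1.2) = 0.46 × 0.1406 = 0.0647

0.065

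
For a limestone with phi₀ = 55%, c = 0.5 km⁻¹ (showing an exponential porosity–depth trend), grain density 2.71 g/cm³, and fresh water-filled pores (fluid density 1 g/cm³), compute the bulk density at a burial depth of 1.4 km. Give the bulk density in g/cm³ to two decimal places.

Porosity at depth: phi = 0.55·exp(−0.5×1.4) = 0.55×0.4966 = 0.2731
Bulk density: ρ_b = (1−phi)ρ_g + phi·ρ_f = 0.7269×2.71 + 0.2731×1
       = 1.970 + 0.273 = 2.243 g/cm³

2.24 g/cm³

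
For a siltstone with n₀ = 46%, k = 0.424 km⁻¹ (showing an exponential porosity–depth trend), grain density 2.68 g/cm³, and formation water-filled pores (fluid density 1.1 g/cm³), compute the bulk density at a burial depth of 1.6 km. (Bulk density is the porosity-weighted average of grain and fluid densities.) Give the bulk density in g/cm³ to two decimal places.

Porosity at depth: n = 0.46·exp(−0.424×1.6) = 0.46×0.5074 = 0.2334
Bulk density: ρ_b = (1−n)ρ_g + n·ρ_f = 0.7666×2.68 + 0.2334×1.1
       = 2.054 + 0.257 = 2.311 g/cm³

2.31 g/cm³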